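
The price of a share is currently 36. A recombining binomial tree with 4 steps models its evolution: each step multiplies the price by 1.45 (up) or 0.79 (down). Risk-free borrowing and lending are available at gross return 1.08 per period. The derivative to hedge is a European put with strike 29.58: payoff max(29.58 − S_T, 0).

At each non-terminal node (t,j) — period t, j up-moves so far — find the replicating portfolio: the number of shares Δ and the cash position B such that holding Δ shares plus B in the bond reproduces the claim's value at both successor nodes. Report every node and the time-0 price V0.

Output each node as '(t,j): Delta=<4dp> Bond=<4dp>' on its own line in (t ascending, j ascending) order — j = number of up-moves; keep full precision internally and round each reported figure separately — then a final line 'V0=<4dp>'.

Under the risk-neutral measure, an up-move has probability p* = (R−d)/(u−d) = 0.4394 and values discount at R = 1.08.
Terminal payoffs: V(4,0)=15.5580, V(4,1)=3.8434, V(4,2)=0.0000, V(4,3)=0.0000, V(4,4)=0.0000
Node (3,0) S=17.7494: V=(p*·3.8434+(1−p*)·15.5580)/1.08=9.6395; Δ=(3.8434−15.5580)/(25.7366−14.0220)=-1.0000; B=V−Δ·S=27.3889
Node (3,1) S=32.5780: V=(p*·0.0000+(1−p*)·3.8434)/1.08=1.9950; Δ=(0.0000−3.8434)/(47.2381−25.7366)=-0.1787; B=V−Δ·S=7.8183
Node (3,2) S=59.7951: V=(p*·0.0000+(1−p*)·0.0000)/1.08=0.0000; Δ=(0.0000−0.0000)/(86.7029−47.2381)=0.0000; B=V−Δ·S=0.0000
Node (3,3) S=109.7505: V=(p*·0.0000+(1−p*)·0.0000)/1.08=0.0000; Δ=(0.0000−0.0000)/(159.1382−86.7029)=0.0000; B=V−Δ·S=0.0000
Node (2,0) S=22.4676: V=(p*·1.9950+(1−p*)·9.6395)/1.08=5.8153; Δ=(1.9950−9.6395)/(32.5780−17.7494)=-0.5155; B=V−Δ·S=17.3979
Node (2,1) S=41.2380: V=(p*·0.0000+(1−p*)·1.9950)/1.08=1.0356; Δ=(0.0000−1.9950)/(59.7951−32.5780)=-0.0733; B=V−Δ·S=4.0583
Node (2,2) S=75.6900: V=(p*·0.0000+(1−p*)·0.0000)/1.08=0.0000; Δ=(0.0000−0.0000)/(109.7505−59.7951)=0.0000; B=V−Δ·S=0.0000
Node (1,0) S=28.4400: V=(p*·1.0356+(1−p*)·5.8153)/1.08=3.4399; Δ=(1.0356−5.8153)/(41.2380−22.4676)=-0.2546; B=V−Δ·S=10.6820
Node (1,1) S=52.2000: V=(p*·0.0000+(1−p*)·1.0356)/1.08=0.5375; Δ=(0.0000−1.0356)/(75.6900−41.2380)=-0.0301; B=V−Δ·S=2.1066
Node (0,0) S=36.0000: V=(p*·0.5375+(1−p*)·3.4399)/1.08=2.0043; Δ=(0.5375−3.4399)/(52.2000−28.4400)=-0.1222; B=V−Δ·S=6.4019
Root portfolio cost Δ·36+B reproduces V0=2.0043.

(0,0): Delta=-0.1222 Bond=6.4019
(1,0): Delta=-0.2546 Bond=10.6820
(1,1): Delta=-0.0301 Bond=2.1066
(2,0): Delta=-0.5155 Bond=17.3979
(2,1): Delta=-0.0733 Bond=4.0583
(2,2): Delta=0.0000 Bond=0.0000
(3,0): Delta=-1.0000 Bond=27.3889
(3,1): Delta=-0.1787 Bond=7.8183
(3,2): Delta=0.0000 Bond=0.0000
(3,3): Delta=0.0000 Bond=0.0000
V0=2.0043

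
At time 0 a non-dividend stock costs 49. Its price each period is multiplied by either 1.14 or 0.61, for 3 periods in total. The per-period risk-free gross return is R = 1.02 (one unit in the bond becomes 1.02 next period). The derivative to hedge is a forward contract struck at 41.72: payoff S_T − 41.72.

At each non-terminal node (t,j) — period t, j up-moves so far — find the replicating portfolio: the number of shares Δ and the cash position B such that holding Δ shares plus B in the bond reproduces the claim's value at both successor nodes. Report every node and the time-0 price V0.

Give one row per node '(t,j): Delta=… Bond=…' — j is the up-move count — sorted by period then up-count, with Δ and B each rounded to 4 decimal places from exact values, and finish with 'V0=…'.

(0,0): Delta=1.0000 Bond=-39.3137
(1,0): Delta=1.0000 Bond=-40.1000
(1,1): Delta=1.0000 Bond=-40.1000
(2,0): Delta=1.0000 Bond=-40.9020
(2,1): Delta=1.0000 Bond=-40.9020
(2,2): Delta=1.0000 Bond=-40.9020
V0=9.6863

The replicating-portfolio and risk-neutral prices coincide; use p* = (1.02−0.61)/(1.14−0.61) = 0.7736 for the latter.
Payoff layer (t=3): V(3,0)=-30.5979, V(3,1)=-20.9345, V(3,2)=-2.8750, V(3,3)=30.8757
  t=2,j=0: stock 18.2329 → up 20.7855 (V=-20.9345), down 11.1221 (V=-30.5979). Price -22.6691; hedge Δ=1.0000, bond B=-40.9020.
  t=2,j=1: stock 34.0746 → up 38.8450 (V=-2.8750), down 20.7855 (V=-20.9345). Price -6.8274; hedge Δ=1.0000, bond B=-40.9020.
  t=2,j=2: stock 63.6804 → up 72.5957 (V=30.8757), down 38.8450 (V=-2.8750). Price 22.7784; hedge Δ=1.0000, bond B=-40.9020.
  t=1,j=0: stock 29.8900 → up 34.0746 (V=-6.8274), down 18.2329 (V=-22.6691). Price -10.2100; hedge Δ=1.0000, bond B=-40.1000.
  t=1,j=1: stock 55.8600 → up 63.6804 (V=22.7784), down 34.0746 (V=-6.8274). Price 15.7600; hedge Δ=1.0000, bond B=-40.1000.
  t=0,j=0: stock 49.0000 → up 55.8600 (V=15.7600), down 29.8900 (V=-10.2100). Price 9.6863; hedge Δ=1.0000, bond B=-39.3137.
Self-financing check: at every node Δ·S+B equals the discounted successor values.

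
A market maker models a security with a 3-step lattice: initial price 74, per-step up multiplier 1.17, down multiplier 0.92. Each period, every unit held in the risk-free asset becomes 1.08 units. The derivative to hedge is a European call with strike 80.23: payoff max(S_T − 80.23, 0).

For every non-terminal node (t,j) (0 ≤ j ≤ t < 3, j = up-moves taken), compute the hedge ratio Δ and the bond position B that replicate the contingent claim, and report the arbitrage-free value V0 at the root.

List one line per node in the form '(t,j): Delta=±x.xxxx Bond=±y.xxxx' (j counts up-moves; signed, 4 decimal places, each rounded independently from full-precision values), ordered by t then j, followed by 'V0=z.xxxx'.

(0,0): Delta=0.7576 Bond=-43.5393
(1,0): Delta=0.4514 Bond=-26.1784
(1,1): Delta=0.8930 Bond=-58.7473
(2,0): Delta=0.0000 Bond=0.0000
(2,1): Delta=0.6511 Bond=-44.1761
(2,2): Delta=1.0000 Bond=-74.2870
V0=12.5207

Under the risk-neutral measure, an up-move has probability p* = (R−d)/(u−d) = 0.6400 and values discount at R = 1.08.
Terminal payoffs: V(3,0)=0.0000, V(3,1)=0.0000, V(3,2)=12.9647, V(3,3)=38.2894
(2,0): S=62.6336. Δ = (V_up−V_dn)/(S_up−S_dn) = (0.0000−0.0000)/(73.2813−57.6229) = 0.0000. V = [p*·0.0000 + (1−p*)·0.0000]/1.08 = 0.0000. B = V − Δ·S = 0.0000.
(2,1): S=79.6536. Δ = (V_up−V_dn)/(S_up−S_dn) = (12.9647−0.0000)/(93.1947−73.2813) = 0.6511. V = [p*·12.9647 + (1−p*)·0.0000]/1.08 = 7.6828. B = V − Δ·S = -44.1761.
(2,2): S=101.2986. Δ = (V_up−V_dn)/(S_up−S_dn) = (38.2894−12.9647)/(118.5194−93.1947) = 1.0000. V = [p*·38.2894 + (1−p*)·12.9647]/1.08 = 27.0116. B = V − Δ·S = -74.2870.
(1,0): S=68.0800. Δ = (V_up−V_dn)/(S_up−S_dn) = (7.6828−0.0000)/(79.6536−62.6336) = 0.4514. V = [p*·7.6828 + (1−p*)·0.0000]/1.08 = 4.5528. B = V − Δ·S = -26.1784.
(1,1): S=86.5800. Δ = (V_up−V_dn)/(S_up−S_dn) = (27.0116−7.6828)/(101.2986−79.6536) = 0.8930. V = [p*·27.0116 + (1−p*)·7.6828]/1.08 = 18.5678. B = V − Δ·S = -58.7473.
(0,0): S=74.0000. Δ = (V_up−V_dn)/(S_up−S_dn) = (18.5678−4.5528)/(86.5800−68.0800) = 0.7576. V = [p*·18.5678 + (1−p*)·4.5528]/1.08 = 12.5207. B = V − Δ·S = -43.5393.
The time-0 hedge costs 12.5207, which is the no-arbitrage price.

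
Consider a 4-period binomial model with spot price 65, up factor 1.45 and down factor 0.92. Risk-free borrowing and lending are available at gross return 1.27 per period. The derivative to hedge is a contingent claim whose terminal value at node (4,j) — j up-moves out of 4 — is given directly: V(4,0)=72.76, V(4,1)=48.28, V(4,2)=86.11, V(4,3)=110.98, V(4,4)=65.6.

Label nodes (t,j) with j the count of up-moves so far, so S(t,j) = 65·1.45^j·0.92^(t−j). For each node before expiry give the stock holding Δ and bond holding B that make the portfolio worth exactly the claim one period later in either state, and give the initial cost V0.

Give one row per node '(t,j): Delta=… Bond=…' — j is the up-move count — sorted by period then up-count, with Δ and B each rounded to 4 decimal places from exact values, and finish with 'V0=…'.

No-arbitrage ⇒ martingale measure with p* = (R−d)/(u−d) = 0.6604.
At expiry t=4: V(4,0)=72.7600, V(4,1)=48.2800, V(4,2)=86.1100, V(4,3)=110.9800, V(4,4)=65.6000
  t=3,j=0: stock 50.6147 → up 73.3913 (V=48.2800), down 46.5655 (V=72.7600). Price 44.5622; hedge Δ=-0.9126, bond B=90.7509.
  t=3,j=1: stock 79.7732 → up 115.6711 (V=86.1100), down 73.3913 (V=48.2800). Price 57.6867; hedge Δ=0.8948, bond B=-13.6907.
  t=3,j=2: stock 125.7295 → up 182.3078 (V=110.9800), down 115.6711 (V=86.1100). Price 80.7351; hedge Δ=0.3732, bond B=33.8106.
  t=3,j=3: stock 198.1606 → up 287.3329 (V=65.6000), down 182.3078 (V=110.9800). Price 63.7890; hedge Δ=-0.4321, bond B=149.4117.
  t=2,j=0: stock 55.0160 → up 79.7732 (V=57.6867), down 50.6147 (V=44.5622). Price 41.9128; hedge Δ=0.4501, bond B=17.1496.
  t=2,j=1: stock 86.7100 → up 125.7295 (V=80.7351), down 79.7732 (V=57.6867). Price 57.4074; hedge Δ=0.5015, bond B=13.9197.
  t=2,j=2: stock 136.6625 → up 198.1606 (V=63.7890), down 125.7295 (V=80.7351). Price 54.7593; hedge Δ=-0.2340, bond B=86.7330.
  t=1,j=0: stock 59.8000 → up 86.7100 (V=57.4074), down 55.0160 (V=41.9128). Price 41.0591; hedge Δ=0.4889, bond B=11.8242.
  t=1,j=1: stock 94.2500 → up 136.6625 (V=54.7593), down 86.7100 (V=57.4074). Price 43.8257; hedge Δ=-0.0530, bond B=48.8220.
  t=0,j=0: stock 65.0000 → up 94.2500 (V=43.8257), down 59.8000 (V=41.0591). Price 33.7686; hedge Δ=0.0803, bond B=28.5486.
Check: Δ(0,0)·S0 + B(0,0) = 33.7686 = V0.

(0,0): Delta=0.0803 Bond=28.5486
(1,0): Delta=0.4889 Bond=11.8242
(1,1): Delta=-0.0530 Bond=48.8220
(2,0): Delta=0.4501 Bond=17.1496
(2,1): Delta=0.5015 Bond=13.9197
(2,2): Delta=-0.2340 Bond=86.7330
(3,0): Delta=-0.9126 Bond=90.7509
(3,1): Delta=0.8948 Bond=-13.6907
(3,2): Delta=0.3732 Bond=33.8106
(3,3): Delta=-0.4321 Bond=149.4117
V0=33.7686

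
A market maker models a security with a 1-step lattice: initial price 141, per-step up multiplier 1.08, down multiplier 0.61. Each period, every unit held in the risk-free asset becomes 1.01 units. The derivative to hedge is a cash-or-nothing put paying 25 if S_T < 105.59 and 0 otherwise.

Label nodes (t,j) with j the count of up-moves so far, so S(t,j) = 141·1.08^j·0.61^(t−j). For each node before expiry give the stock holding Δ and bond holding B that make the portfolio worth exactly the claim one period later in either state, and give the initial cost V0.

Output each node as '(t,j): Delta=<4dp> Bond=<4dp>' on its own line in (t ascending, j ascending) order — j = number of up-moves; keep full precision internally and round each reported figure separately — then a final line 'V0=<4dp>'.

(0,0): Delta=-0.3772 Bond=56.8780
V0=3.6865

No-arbitrage ⇒ martingale measure with p* = (R−d)/(u−d) = 0.8511.
Payoff layer (t=1): V(1,0)=25.0000, V(1,1)=0.0000
Node (0,0) S=141.0000: V=(p*·0.0000+(1−p*)·25.0000)/1.01=3.6865; Δ=(0.0000−25.0000)/(152.2800−86.0100)=-0.3772; B=V−Δ·S=56.8780
Each (Δ,B) replicates both successor values, so the strategy is self-financing and V0 is arbitrage-free.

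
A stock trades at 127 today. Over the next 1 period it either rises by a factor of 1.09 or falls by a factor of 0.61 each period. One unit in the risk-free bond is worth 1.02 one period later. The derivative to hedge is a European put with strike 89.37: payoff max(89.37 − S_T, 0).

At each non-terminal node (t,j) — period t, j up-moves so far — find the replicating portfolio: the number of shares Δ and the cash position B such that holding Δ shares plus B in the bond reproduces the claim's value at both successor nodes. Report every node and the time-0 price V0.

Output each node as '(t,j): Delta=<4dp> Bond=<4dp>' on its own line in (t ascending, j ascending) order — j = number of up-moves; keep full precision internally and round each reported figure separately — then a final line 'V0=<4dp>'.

Under the risk-neutral measure, an up-move has probability p* = (R−d)/(u−d) = 0.8542 and values discount at R = 1.02.
At expiry t=1: V(1,0)=11.9000, V(1,1)=0.0000
(0,0): S=127.0000. Δ = (V_up−V_dn)/(S_up−S_dn) = (0.0000−11.9000)/(138.4300−77.4700) = -0.1952. V = [p*·0.0000 + (1−p*)·11.9000]/1.02 = 1.7014. B = V − Δ·S = 26.4931.
The time-0 hedge costs 1.7014, which is the no-arbitrage price.

(0,0): Delta=-0.1952 Bond=26.4931
V0=1.7014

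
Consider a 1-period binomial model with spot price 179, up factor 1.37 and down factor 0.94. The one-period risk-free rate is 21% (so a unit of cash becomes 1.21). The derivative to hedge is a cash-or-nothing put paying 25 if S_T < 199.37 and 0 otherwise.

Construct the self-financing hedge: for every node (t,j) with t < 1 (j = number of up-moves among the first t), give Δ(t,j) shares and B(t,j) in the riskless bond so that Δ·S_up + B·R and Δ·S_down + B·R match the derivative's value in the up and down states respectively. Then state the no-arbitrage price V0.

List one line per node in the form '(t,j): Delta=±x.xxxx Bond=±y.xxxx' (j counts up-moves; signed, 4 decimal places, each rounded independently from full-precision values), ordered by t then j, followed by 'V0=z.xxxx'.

No-arbitrage ⇒ martingale measure with p* = (R−d)/(u−d) = 0.6279.
Payoff layer (t=1): V(1,0)=25.0000, V(1,1)=0.0000
Node (0,0) S=179.0000: V=(p*·0.0000+(1−p*)·25.0000)/1.21=7.6879; Δ=(0.0000−25.0000)/(245.2300−168.2600)=-0.3248; B=V−Δ·S=65.8274
Root portfolio cost Δ·179+B reproduces V0=7.6879.

(0,0): Delta=-0.3248 Bond=65.8274
V0=7.6879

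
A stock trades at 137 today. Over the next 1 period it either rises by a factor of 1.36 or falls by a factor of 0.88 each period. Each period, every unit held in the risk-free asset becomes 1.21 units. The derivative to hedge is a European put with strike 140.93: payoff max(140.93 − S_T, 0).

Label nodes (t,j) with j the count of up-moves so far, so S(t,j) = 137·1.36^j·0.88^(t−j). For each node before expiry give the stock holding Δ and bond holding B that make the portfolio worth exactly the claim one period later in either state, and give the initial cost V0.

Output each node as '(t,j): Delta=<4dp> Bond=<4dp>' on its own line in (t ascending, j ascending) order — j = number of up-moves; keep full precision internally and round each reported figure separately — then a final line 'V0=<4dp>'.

Under the risk-neutral measure, an up-move has probability p* = (R−d)/(u−d) = 0.6875 and values discount at R = 1.21.
At expiry t=1: V(1,0)=20.3700, V(1,1)=0.0000
  t=0,j=0: stock 137.0000 → up 186.3200 (V=0.0000), down 120.5600 (V=20.3700). Price 5.2608; hedge Δ=-0.3098, bond B=47.6983.
Root portfolio cost Δ·137+B reproduces V0=5.2608.

(0,0): Delta=-0.3098 Bond=47.6983
V0=5.2608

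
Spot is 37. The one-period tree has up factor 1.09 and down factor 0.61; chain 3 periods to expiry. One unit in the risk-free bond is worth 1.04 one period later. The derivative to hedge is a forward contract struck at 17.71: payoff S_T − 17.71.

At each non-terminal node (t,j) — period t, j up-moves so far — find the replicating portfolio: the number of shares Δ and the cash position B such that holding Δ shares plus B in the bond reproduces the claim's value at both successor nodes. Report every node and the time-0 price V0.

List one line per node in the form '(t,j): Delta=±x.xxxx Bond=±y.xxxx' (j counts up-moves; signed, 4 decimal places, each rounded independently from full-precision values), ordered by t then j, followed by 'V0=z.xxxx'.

Risk-neutral probability p* = (R−d)/(u−d) = (1.04−0.61)/(1.09−0.61) = 0.8958.
Payoff layer (t=3): V(3,0)=-9.3117, V(3,1)=-2.7032, V(3,2)=9.1054, V(3,3)=30.2061
Node (2,0) S=13.7677: V=(p*·-2.7032+(1−p*)·-9.3117)/1.04=-3.2611; Δ=(-2.7032−-9.3117)/(15.0068−8.3983)=1.0000; B=V−Δ·S=-17.0288
Node (2,1) S=24.6013: V=(p*·9.1054+(1−p*)·-2.7032)/1.04=7.5725; Δ=(9.1054−-2.7032)/(26.8154−15.0068)=1.0000; B=V−Δ·S=-17.0288
Node (2,2) S=43.9597: V=(p*·30.2061+(1−p*)·9.1054)/1.04=26.9309; Δ=(30.2061−9.1054)/(47.9161−26.8154)=1.0000; B=V−Δ·S=-17.0288
Node (1,0) S=22.5700: V=(p*·7.5725+(1−p*)·-3.2611)/1.04=6.1961; Δ=(7.5725−-3.2611)/(24.6013−13.7677)=1.0000; B=V−Δ·S=-16.3739
Node (1,1) S=40.3300: V=(p*·26.9309+(1−p*)·7.5725)/1.04=23.9561; Δ=(26.9309−7.5725)/(43.9597−24.6013)=1.0000; B=V−Δ·S=-16.3739
Node (0,0) S=37.0000: V=(p*·23.9561+(1−p*)·6.1961)/1.04=21.2559; Δ=(23.9561−6.1961)/(40.3300−22.5700)=1.0000; B=V−Δ·S=-15.7441
The time-0 hedge costs 21.2559, which is the no-arbitrage price.

(0,0): Delta=1.0000 Bond=-15.7441
(1,0): Delta=1.0000 Bond=-16.3739
(1,1): Delta=1.0000 Bond=-16.3739
(2,0): Delta=1.0000 Bond=-17.0288
(2,1): Delta=1.0000 Bond=-17.0288
(2,2): Delta=1.0000 Bond=-17.0288
V0=21.2559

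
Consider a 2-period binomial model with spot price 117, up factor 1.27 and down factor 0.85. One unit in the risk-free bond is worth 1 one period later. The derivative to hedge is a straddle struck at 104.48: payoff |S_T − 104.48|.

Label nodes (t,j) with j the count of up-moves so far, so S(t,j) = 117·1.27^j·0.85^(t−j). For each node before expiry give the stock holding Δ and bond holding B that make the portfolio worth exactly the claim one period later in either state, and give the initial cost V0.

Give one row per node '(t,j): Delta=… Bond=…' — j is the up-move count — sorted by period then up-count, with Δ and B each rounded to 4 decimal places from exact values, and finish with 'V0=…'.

No-arbitrage ⇒ martingale measure with p* = (R−d)/(u−d) = 0.3571.
Terminal payoffs: V(2,0)=19.9475, V(2,1)=21.8215, V(2,2)=84.2293
  t=1,j=0: stock 99.4500 → up 126.3015 (V=21.8215), down 84.5325 (V=19.9475). Price 20.6168; hedge Δ=0.0449, bond B=16.1549.
  t=1,j=1: stock 148.5900 → up 188.7093 (V=84.2293), down 126.3015 (V=21.8215). Price 44.1100; hedge Δ=1.0000, bond B=-104.4800.
  t=0,j=0: stock 117.0000 → up 148.5900 (V=44.1100), down 99.4500 (V=20.6168). Price 29.0072; hedge Δ=0.4781, bond B=-26.9290.
Root portfolio cost Δ·117+B reproduces V0=29.0072.

(0,0): Delta=0.4781 Bond=-26.9290
(1,0): Delta=0.0449 Bond=16.1549
(1,1): Delta=1.0000 Bond=-104.4800
V0=29.0072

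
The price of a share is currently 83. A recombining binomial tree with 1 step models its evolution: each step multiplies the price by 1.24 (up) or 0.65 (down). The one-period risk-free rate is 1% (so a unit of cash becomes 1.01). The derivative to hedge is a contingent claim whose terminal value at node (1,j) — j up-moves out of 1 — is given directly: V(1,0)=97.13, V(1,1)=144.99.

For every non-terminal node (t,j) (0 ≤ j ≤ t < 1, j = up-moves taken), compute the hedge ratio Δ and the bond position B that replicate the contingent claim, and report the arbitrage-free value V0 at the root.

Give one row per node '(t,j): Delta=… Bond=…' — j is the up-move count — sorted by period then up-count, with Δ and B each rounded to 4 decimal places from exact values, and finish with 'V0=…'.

(0,0): Delta=0.9773 Bond=43.9632
V0=125.0819

No-arbitrage ⇒ martingale measure with p* = (R−d)/(u−d) = 0.6102.
Terminal values V(1,·): V(1,0)=97.1300, V(1,1)=144.9900
  t=0,j=0: stock 83.0000 → up 102.9200 (V=144.9900), down 53.9500 (V=97.1300). Price 125.0819; hedge Δ=0.9773, bond B=43.9632.
Self-financing check: at every node Δ·S+B equals the discounted successor values.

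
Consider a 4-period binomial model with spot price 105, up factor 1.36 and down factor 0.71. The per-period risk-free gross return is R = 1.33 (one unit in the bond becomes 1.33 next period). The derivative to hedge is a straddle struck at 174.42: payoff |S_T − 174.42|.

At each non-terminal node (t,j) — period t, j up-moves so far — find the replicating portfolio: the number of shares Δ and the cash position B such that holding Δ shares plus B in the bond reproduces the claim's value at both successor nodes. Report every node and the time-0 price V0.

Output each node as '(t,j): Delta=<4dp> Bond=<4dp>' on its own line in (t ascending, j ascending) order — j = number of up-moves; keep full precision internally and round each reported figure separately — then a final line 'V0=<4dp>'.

(0,0): Delta=0.8763 Bond=-42.1607
(1,0): Delta=-0.7218 Bond=63.0645
(1,1): Delta=0.9167 Bond=-61.8385
(2,0): Delta=-1.0000 Bond=98.6037
(2,1): Delta=-0.7147 Bond=83.1631
(2,2): Delta=0.9579 Bond=-90.2489
(3,0): Delta=-1.0000 Bond=131.1429
(3,1): Delta=-1.0000 Bond=131.1429
(3,2): Delta=-0.7075 Bond=109.6133
(3,3): Delta=1.0000 Bond=-131.1429
V0=49.8558

Since d<R<u, set p* = (R−d)/(u−d) = 0.9538; price each node as the discounted p*-expectation of its children.
Terminal values V(4,·): V(4,0)=147.7377, V(4,1)=123.3103, V(4,2)=76.5197, V(4,3)=13.1072, V(4,4)=184.7871
  t=3,j=0: stock 37.5807 → up 51.1097 (V=123.3103), down 26.6823 (V=147.7377). Price 93.5622; hedge Δ=-1.0000, bond B=131.1429.
  t=3,j=1: stock 71.9855 → up 97.9003 (V=76.5197), down 51.1097 (V=123.3103). Price 59.1574; hedge Δ=-1.0000, bond B=131.1429.
  t=3,j=2: stock 137.8877 → up 187.5272 (V=13.1072), down 97.9003 (V=76.5197). Price 12.0556; hedge Δ=-0.7075, bond B=109.6133.
  t=3,j=3: stock 264.1229 → up 359.2071 (V=184.7871), down 187.5272 (V=13.1072). Price 132.9800; hedge Δ=1.0000, bond B=-131.1429.
  t=2,j=0: stock 52.9305 → up 71.9855 (V=59.1574), down 37.5807 (V=93.5622). Price 45.6732; hedge Δ=-1.0000, bond B=98.6037.
  t=2,j=1: stock 101.3880 → up 137.8877 (V=12.0556), down 71.9855 (V=59.1574). Price 10.6989; hedge Δ=-0.7147, bond B=83.1631.
  t=2,j=2: stock 194.2080 → up 264.1229 (V=132.9800), down 137.8877 (V=12.0556). Price 95.7886; hedge Δ=0.9579, bond B=-90.2489.
  t=1,j=0: stock 74.5500 → up 101.3880 (V=10.6989), down 52.9305 (V=45.6732). Price 9.2580; hedge Δ=-0.7218, bond B=63.0645.
  t=1,j=1: stock 142.8000 → up 194.2080 (V=95.7886), down 101.3880 (V=10.6989). Price 69.0687; hedge Δ=0.9167, bond B=-61.8385.
  t=0,j=0: stock 105.0000 → up 142.8000 (V=69.0687), down 74.5500 (V=9.2580). Price 49.8558; hedge Δ=0.8763, bond B=-42.1607.
The time-0 hedge costs 49.8558, which is the no-arbitrage price.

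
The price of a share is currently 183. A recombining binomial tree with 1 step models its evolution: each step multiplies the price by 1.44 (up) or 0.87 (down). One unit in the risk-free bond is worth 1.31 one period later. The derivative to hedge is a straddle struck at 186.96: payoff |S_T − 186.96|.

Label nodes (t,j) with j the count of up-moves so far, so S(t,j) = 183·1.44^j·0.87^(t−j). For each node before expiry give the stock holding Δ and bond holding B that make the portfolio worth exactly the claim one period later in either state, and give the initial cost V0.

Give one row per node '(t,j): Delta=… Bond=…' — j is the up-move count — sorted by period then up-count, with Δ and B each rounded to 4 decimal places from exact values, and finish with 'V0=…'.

(0,0): Delta=0.4679 Bond=-35.6866
V0=49.9450

Risk-neutral probability p* = (R−d)/(u−d) = (1.31−0.87)/(1.44−0.87) = 0.7719.
Payoff layer (t=1): V(1,0)=27.7500, V(1,1)=76.5600
(0,0): S=183.0000. Δ = (V_up−V_dn)/(S_up−S_dn) = (76.5600−27.7500)/(263.5200−159.2100) = 0.4679. V = [p*·76.5600 + (1−p*)·27.7500]/1.31 = 49.9450. B = V − Δ·S = -35.6866.
Each (Δ,B) replicates both successor values, so the strategy is self-financing and V0 is arbitrage-free.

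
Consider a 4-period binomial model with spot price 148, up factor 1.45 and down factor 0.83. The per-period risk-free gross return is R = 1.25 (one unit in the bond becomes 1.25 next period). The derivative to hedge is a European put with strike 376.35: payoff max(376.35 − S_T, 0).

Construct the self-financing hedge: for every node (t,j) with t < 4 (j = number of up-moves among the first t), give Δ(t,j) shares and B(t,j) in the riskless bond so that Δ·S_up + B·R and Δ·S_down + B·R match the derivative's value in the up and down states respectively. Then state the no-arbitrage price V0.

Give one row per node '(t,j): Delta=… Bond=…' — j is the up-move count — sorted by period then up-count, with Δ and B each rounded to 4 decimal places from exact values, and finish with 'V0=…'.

Under the risk-neutral measure, an up-move has probability p* = (R−d)/(u−d) = 0.6774 and values discount at R = 1.25.
Terminal values V(4,·): V(4,0)=306.1117, V(4,1)=253.6445, V(4,2)=161.9850, V(4,3)=1.8569, V(4,4)=0.0000
  t=3,j=0: stock 84.6245 → up 122.7055 (V=253.6445), down 70.2383 (V=306.1117). Price 216.4555; hedge Δ=-1.0000, bond B=301.0800.
  t=3,j=1: stock 147.8379 → up 214.3650 (V=161.9850), down 122.7055 (V=253.6445). Price 153.2421; hedge Δ=-1.0000, bond B=301.0800.
  t=3,j=2: stock 258.2711 → up 374.4931 (V=1.8569), down 214.3650 (V=161.9850). Price 42.8089; hedge Δ=-1.0000, bond B=301.0800.
  t=3,j=3: stock 451.1965 → up 654.2349 (V=0.0000), down 374.4931 (V=1.8569). Price 0.4792; hedge Δ=-0.0066, bond B=3.4742.
  t=2,j=0: stock 101.9572 → up 147.8379 (V=153.2421), down 84.6245 (V=216.4555). Price 138.9068; hedge Δ=-1.0000, bond B=240.8640.
  t=2,j=1: stock 178.1180 → up 258.2711 (V=42.8089), down 147.8379 (V=153.2421). Price 62.7460; hedge Δ=-1.0000, bond B=240.8640.
  t=2,j=2: stock 311.1700 → up 451.1965 (V=0.4792), down 258.2711 (V=42.8089). Price 11.3072; hedge Δ=-0.2194, bond B=79.5809.
  t=1,j=0: stock 122.8400 → up 178.1180 (V=62.7460), down 101.9572 (V=138.9068). Price 69.8512; hedge Δ=-1.0000, bond B=192.6912.
  t=1,j=1: stock 214.6000 → up 311.1700 (V=11.3072), down 178.1180 (V=62.7460). Price 22.3203; hedge Δ=-0.3866, bond B=105.2861.
  t=0,j=0: stock 148.0000 → up 214.6000 (V=22.3203), down 122.8400 (V=69.8512). Price 30.1223; hedge Δ=-0.5180, bond B=106.7851.
The time-0 hedge costs 30.1223, which is the no-arbitrage price.

(0,0): Delta=-0.5180 Bond=106.7851
(1,0): Delta=-1.0000 Bond=192.6912
(1,1): Delta=-0.3866 Bond=105.2861
(2,0): Delta=-1.0000 Bond=240.8640
(2,1): Delta=-1.0000 Bond=240.8640
(2,2): Delta=-0.2194 Bond=79.5809
(3,0): Delta=-1.0000 Bond=301.0800
(3,1): Delta=-1.0000 Bond=301.0800
(3,2): Delta=-1.0000 Bond=301.0800
(3,3): Delta=-0.0066 Bond=3.4742
V0=30.1223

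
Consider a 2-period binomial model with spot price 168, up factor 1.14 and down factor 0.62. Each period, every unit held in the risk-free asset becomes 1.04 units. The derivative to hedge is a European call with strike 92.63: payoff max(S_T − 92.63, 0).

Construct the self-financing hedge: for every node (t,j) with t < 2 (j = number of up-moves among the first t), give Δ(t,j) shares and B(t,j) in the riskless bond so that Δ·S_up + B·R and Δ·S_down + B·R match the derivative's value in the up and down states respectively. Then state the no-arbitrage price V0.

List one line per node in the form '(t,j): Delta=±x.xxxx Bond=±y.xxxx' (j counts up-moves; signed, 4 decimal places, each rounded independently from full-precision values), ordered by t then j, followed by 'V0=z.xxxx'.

(0,0): Delta=0.9406 Bond=-74.7077
(1,0): Delta=0.4821 Bond=-29.9366
(1,1): Delta=1.0000 Bond=-89.0673
V0=83.3175

Risk-neutral probability p* = (R−d)/(u−d) = (1.04−0.62)/(1.14−0.62) = 0.8077.
Terminal values V(2,·): V(2,0)=0.0000, V(2,1)=26.1124, V(2,2)=125.7028
Node (1,0) S=104.1600: V=(p*·26.1124+(1−p*)·0.0000)/1.04=20.2796; Δ=(26.1124−0.0000)/(118.7424−64.5792)=0.4821; B=V−Δ·S=-29.9366
Node (1,1) S=191.5200: V=(p*·125.7028+(1−p*)·26.1124)/1.04=102.4527; Δ=(125.7028−26.1124)/(218.3328−118.7424)=1.0000; B=V−Δ·S=-89.0673
Node (0,0) S=168.0000: V=(p*·102.4527+(1−p*)·20.2796)/1.04=83.3175; Δ=(102.4527−20.2796)/(191.5200−104.1600)=0.9406; B=V−Δ·S=-74.7077
Self-financing check: at every node Δ·S+B equals the discounted successor values.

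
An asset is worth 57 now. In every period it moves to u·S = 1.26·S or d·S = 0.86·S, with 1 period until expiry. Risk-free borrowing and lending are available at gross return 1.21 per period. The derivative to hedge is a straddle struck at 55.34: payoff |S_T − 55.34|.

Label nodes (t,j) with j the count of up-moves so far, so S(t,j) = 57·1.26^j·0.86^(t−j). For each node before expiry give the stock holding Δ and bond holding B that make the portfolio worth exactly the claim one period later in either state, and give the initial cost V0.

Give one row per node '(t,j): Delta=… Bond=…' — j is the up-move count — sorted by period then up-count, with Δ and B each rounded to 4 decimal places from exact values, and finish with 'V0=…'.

Risk-neutral probability p* = (R−d)/(u−d) = (1.21−0.86)/(1.26−0.86) = 0.8750.
At expiry t=1: V(1,0)=6.3200, V(1,1)=16.4800
(0,0): S=57.0000. Δ = (V_up−V_dn)/(S_up−S_dn) = (16.4800−6.3200)/(71.8200−49.0200) = 0.4456. V = [p*·16.4800 + (1−p*)·6.3200]/1.21 = 12.5702. B = V − Δ·S = -12.8298.
The time-0 hedge costs 12.5702, which is the no-arbitrage price.

(0,0): Delta=0.4456 Bond=-12.8298
V0=12.5702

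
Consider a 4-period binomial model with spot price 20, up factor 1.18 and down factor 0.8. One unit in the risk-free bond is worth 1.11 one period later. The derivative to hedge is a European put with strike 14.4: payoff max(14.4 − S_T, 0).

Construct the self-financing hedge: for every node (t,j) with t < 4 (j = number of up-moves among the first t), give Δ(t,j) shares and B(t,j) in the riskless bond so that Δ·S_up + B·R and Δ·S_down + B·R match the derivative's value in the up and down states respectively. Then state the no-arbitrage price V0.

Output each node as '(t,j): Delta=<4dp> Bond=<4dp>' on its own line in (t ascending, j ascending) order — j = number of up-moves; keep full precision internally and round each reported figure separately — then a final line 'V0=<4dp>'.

(0,0): Delta=-0.0209 Bond=0.4529
(1,0): Delta=-0.1106 Bond=1.9383
(1,1): Delta=-0.0071 Bond=0.1785
(2,0): Delta=-0.4828 Bond=6.9164
(2,1): Delta=-0.0536 Bond=1.0756
(2,2): Delta=0.0000 Bond=0.0000
(3,0): Delta=-1.0000 Bond=12.9730
(3,1): Delta=-0.4037 Bond=6.4813
(3,2): Delta=0.0000 Bond=0.0000
(3,3): Delta=0.0000 Bond=0.0000
V0=0.0358

Risk-neutral probability p* = (R−d)/(u−d) = (1.11−0.8)/(1.18−0.8) = 0.8158.
Terminal values V(4,·): V(4,0)=6.2080, V(4,1)=2.3168, V(4,2)=0.0000, V(4,3)=0.0000, V(4,4)=0.0000
Node (3,0) S=10.2400: V=(p*·2.3168+(1−p*)·6.2080)/1.11=2.7330; Δ=(2.3168−6.2080)/(12.0832−8.1920)=-1.0000; B=V−Δ·S=12.9730
Node (3,1) S=15.1040: V=(p*·0.0000+(1−p*)·2.3168)/1.11=0.3845; Δ=(0.0000−2.3168)/(17.8227−12.0832)=-0.4037; B=V−Δ·S=6.4813
Node (3,2) S=22.2784: V=(p*·0.0000+(1−p*)·0.0000)/1.11=0.0000; Δ=(0.0000−0.0000)/(26.2885−17.8227)=0.0000; B=V−Δ·S=0.0000
Node (3,3) S=32.8606: V=(p*·0.0000+(1−p*)·0.0000)/1.11=0.0000; Δ=(0.0000−0.0000)/(38.7756−26.2885)=0.0000; B=V−Δ·S=0.0000
Node (2,0) S=12.8000: V=(p*·0.3845+(1−p*)·2.7330)/1.11=0.7361; Δ=(0.3845−2.7330)/(15.1040−10.2400)=-0.4828; B=V−Δ·S=6.9164
Node (2,1) S=18.8800: V=(p*·0.0000+(1−p*)·0.3845)/1.11=0.0638; Δ=(0.0000−0.3845)/(22.2784−15.1040)=-0.0536; B=V−Δ·S=1.0756
Node (2,2) S=27.8480: V=(p*·0.0000+(1−p*)·0.0000)/1.11=0.0000; Δ=(0.0000−0.0000)/(32.8606−22.2784)=0.0000; B=V−Δ·S=0.0000
Node (1,0) S=16.0000: V=(p*·0.0638+(1−p*)·0.7361)/1.11=0.1691; Δ=(0.0638−0.7361)/(18.8800−12.8000)=-0.1106; B=V−Δ·S=1.9383
Node (1,1) S=23.6000: V=(p*·0.0000+(1−p*)·0.0638)/1.11=0.0106; Δ=(0.0000−0.0638)/(27.8480−18.8800)=-0.0071; B=V−Δ·S=0.1785
Node (0,0) S=20.0000: V=(p*·0.0106+(1−p*)·0.1691)/1.11=0.0358; Δ=(0.0106−0.1691)/(23.6000−16.0000)=-0.0209; B=V−Δ·S=0.4529
Check: Δ(0,0)·S0 + B(0,0) = 0.0358 = V0.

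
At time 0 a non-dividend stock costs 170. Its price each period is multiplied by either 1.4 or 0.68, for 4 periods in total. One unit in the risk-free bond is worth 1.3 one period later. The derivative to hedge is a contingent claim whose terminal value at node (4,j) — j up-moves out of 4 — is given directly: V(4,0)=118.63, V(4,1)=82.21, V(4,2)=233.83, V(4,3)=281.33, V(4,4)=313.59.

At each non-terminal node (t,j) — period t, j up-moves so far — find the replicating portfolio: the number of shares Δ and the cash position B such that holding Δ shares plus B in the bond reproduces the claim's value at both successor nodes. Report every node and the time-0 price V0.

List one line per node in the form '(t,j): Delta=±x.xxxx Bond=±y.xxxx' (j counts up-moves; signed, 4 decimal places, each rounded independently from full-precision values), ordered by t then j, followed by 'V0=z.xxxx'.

(0,0): Delta=0.1589 Bond=75.6056
(1,0): Delta=0.5032 Bond=58.4828
(1,1): Delta=0.1319 Bond=104.7073
(2,0): Delta=1.7057 Bond=-18.4986
(2,1): Delta=0.4090 Bond=91.2739
(2,2): Delta=0.1102 Bond=143.3526
(3,0): Delta=-0.9463 Bond=117.7128
(3,1): Delta=1.9135 Bond=-46.9128
(3,2): Delta=0.2912 Bond=145.3607
(3,3): Delta=0.0961 Bond=192.9709
V0=102.6201

No-arbitrage ⇒ martingale measure with p* = (R−d)/(u−d) = 0.8611.
Payoff layer (t=4): V(4,0)=118.6300, V(4,1)=82.2100, V(4,2)=233.8300, V(4,3)=281.3300, V(4,4)=313.5900
Node (3,0) S=53.4534: V=(p*·82.2100+(1−p*)·118.6300)/1.3=67.1295; Δ=(82.2100−118.6300)/(74.8348−36.3483)=-0.9463; B=V−Δ·S=117.7128
Node (3,1) S=110.0512: V=(p*·233.8300+(1−p*)·82.2100)/1.3=163.6705; Δ=(233.8300−82.2100)/(154.0717−74.8348)=1.9135; B=V−Δ·S=-46.9128
Node (3,2) S=226.5760: V=(p*·281.3300+(1−p*)·233.8300)/1.3=211.3329; Δ=(281.3300−233.8300)/(317.2064−154.0717)=0.2912; B=V−Δ·S=145.3607
Node (3,3) S=466.4800: V=(p*·313.5900+(1−p*)·281.3300)/1.3=237.7765; Δ=(313.5900−281.3300)/(653.0720−317.2064)=0.0961; B=V−Δ·S=192.9709
Node (2,0) S=78.6080: V=(p*·163.6705+(1−p*)·67.1295)/1.3=115.5862; Δ=(163.6705−67.1295)/(110.0512−53.4534)=1.7057; B=V−Δ·S=-18.4986
Node (2,1) S=161.8400: V=(p*·211.3329+(1−p*)·163.6705)/1.3=157.4716; Δ=(211.3329−163.6705)/(226.5760−110.0512)=0.4090; B=V−Δ·S=91.2739
Node (2,2) S=333.2000: V=(p*·237.7765+(1−p*)·211.3329)/1.3=180.0798; Δ=(237.7765−211.3329)/(466.4800−226.5760)=0.1102; B=V−Δ·S=143.3526
Node (1,0) S=115.6000: V=(p*·157.4716+(1−p*)·115.5862)/1.3=116.6571; Δ=(157.4716−115.5862)/(161.8400−78.6080)=0.5032; B=V−Δ·S=58.4828
Node (1,1) S=238.0000: V=(p*·180.0798+(1−p*)·157.4716)/1.3=136.1075; Δ=(180.0798−157.4716)/(333.2000−161.8400)=0.1319; B=V−Δ·S=104.7073
Node (0,0) S=170.0000: V=(p*·136.1075+(1−p*)·116.6571)/1.3=102.6201; Δ=(136.1075−116.6571)/(238.0000−115.6000)=0.1589; B=V−Δ·S=75.6056
Self-financing check: at every node Δ·S+B equals the discounted successor values.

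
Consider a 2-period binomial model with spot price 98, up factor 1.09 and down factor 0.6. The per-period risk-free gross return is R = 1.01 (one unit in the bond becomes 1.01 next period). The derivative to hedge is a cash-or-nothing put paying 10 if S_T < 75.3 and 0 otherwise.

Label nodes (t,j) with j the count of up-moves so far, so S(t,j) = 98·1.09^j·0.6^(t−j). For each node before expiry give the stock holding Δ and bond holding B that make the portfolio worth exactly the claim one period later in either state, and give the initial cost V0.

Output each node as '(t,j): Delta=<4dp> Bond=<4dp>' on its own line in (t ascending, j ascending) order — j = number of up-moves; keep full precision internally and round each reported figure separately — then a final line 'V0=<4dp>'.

The replicating-portfolio and risk-neutral prices coincide; use p* = (1.01−0.6)/(1.09−0.6) = 0.8367 for the latter.
Terminal values V(2,·): V(2,0)=10.0000, V(2,1)=10.0000, V(2,2)=0.0000
  t=1,j=0: stock 58.8000 → up 64.0920 (V=10.0000), down 35.2800 (V=10.0000). Price 9.9010; hedge Δ=0.0000, bond B=9.9010.
  t=1,j=1: stock 106.8200 → up 116.4338 (V=0.0000), down 64.0920 (V=10.0000). Price 1.6165; hedge Δ=-0.1911, bond B=22.0247.
  t=0,j=0: stock 98.0000 → up 106.8200 (V=1.6165), down 58.8000 (V=9.9010). Price 2.9397; hedge Δ=-0.1725, bond B=19.8468.
Self-financing check: at every node Δ·S+B equals the discounted successor values.

(0,0): Delta=-0.1725 Bond=19.8468
(1,0): Delta=0.0000 Bond=9.9010
(1,1): Delta=-0.1911 Bond=22.0247
V0=2.9397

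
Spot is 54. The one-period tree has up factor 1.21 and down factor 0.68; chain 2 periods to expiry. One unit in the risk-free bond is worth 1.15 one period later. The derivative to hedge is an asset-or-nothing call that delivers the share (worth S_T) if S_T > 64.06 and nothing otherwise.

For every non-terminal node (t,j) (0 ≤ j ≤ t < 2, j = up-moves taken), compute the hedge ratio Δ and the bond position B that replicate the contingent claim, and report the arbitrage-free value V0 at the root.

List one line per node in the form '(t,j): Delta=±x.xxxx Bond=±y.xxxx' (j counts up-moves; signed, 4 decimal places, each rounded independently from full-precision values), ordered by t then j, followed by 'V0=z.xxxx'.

(0,0): Delta=2.1302 Bond=-68.0180
(1,0): Delta=0.0000 Bond=0.0000
(1,1): Delta=2.2830 Bond=-88.2063
V0=47.0124

Under the risk-neutral measure, an up-move has probability p* = (R−d)/(u−d) = 0.8868 and values discount at R = 1.15.
At expiry t=2: V(2,0)=0.0000, V(2,1)=0.0000, V(2,2)=79.0614
(1,0): S=36.7200. Δ = (V_up−V_dn)/(S_up−S_dn) = (0.0000−0.0000)/(44.4312−24.9696) = 0.0000. V = [p*·0.0000 + (1−p*)·0.0000]/1.15 = 0.0000. B = V − Δ·S = 0.0000.
(1,1): S=65.3400. Δ = (V_up−V_dn)/(S_up−S_dn) = (79.0614−0.0000)/(79.0614−44.4312) = 2.2830. V = [p*·79.0614 + (1−p*)·0.0000]/1.15 = 60.9661. B = V − Δ·S = -88.2063.
(0,0): S=54.0000. Δ = (V_up−V_dn)/(S_up−S_dn) = (60.9661−0.0000)/(65.3400−36.7200) = 2.1302. V = [p*·60.9661 + (1−p*)·0.0000]/1.15 = 47.0124. B = V − Δ·S = -68.0180.
Check: Δ(0,0)·S0 + B(0,0) = 47.0124 = V0.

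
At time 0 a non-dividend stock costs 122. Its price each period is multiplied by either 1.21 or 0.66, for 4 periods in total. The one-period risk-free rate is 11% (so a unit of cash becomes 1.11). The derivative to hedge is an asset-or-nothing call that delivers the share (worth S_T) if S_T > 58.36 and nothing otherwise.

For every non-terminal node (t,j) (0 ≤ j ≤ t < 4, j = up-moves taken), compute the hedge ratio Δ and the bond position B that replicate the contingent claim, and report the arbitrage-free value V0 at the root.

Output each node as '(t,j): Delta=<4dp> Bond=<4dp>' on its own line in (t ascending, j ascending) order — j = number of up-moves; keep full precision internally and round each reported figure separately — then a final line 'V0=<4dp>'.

No-arbitrage ⇒ martingale measure with p* = (R−d)/(u−d) = 0.8182.
At expiry t=4: V(4,0)=0.0000, V(4,1)=0.0000, V(4,2)=77.8070, V(4,3)=142.6461, V(4,4)=261.5178
(3,0): S=35.0745. Δ = (V_up−V_dn)/(S_up−S_dn) = (0.0000−0.0000)/(42.4402−23.1492) = 0.0000. V = [p*·0.0000 + (1−p*)·0.0000]/1.11 = 0.0000. B = V − Δ·S = 0.0000.
(3,1): S=64.3033. Δ = (V_up−V_dn)/(S_up−S_dn) = (77.8070−0.0000)/(77.8070−42.4402) = 2.2000. V = [p*·77.8070 + (1−p*)·0.0000]/1.11 = 57.3516. B = V − Δ·S = -84.1156.
(3,2): S=117.8893. Δ = (V_up−V_dn)/(S_up−S_dn) = (142.6461−77.8070)/(142.6461−77.8070) = 1.0000. V = [p*·142.6461 + (1−p*)·77.8070]/1.11 = 117.8893. B = V − Δ·S = 0.0000.
(3,3): S=216.1304. Δ = (V_up−V_dn)/(S_up−S_dn) = (261.5178−142.6461)/(261.5178−142.6461) = 1.0000. V = [p*·261.5178 + (1−p*)·142.6461]/1.11 = 216.1304. B = V − Δ·S = 0.0000.
(2,0): S=53.1432. Δ = (V_up−V_dn)/(S_up−S_dn) = (57.3516−0.0000)/(64.3033−35.0745) = 1.9622. V = [p*·57.3516 + (1−p*)·0.0000]/1.11 = 42.2739. B = V − Δ·S = -62.0017.
(2,1): S=97.4292. Δ = (V_up−V_dn)/(S_up−S_dn) = (117.8893−57.3516)/(117.8893−64.3033) = 1.1297. V = [p*·117.8893 + (1−p*)·57.3516]/1.11 = 96.2905. B = V − Δ·S = -13.7782.
(2,2): S=178.6202. Δ = (V_up−V_dn)/(S_up−S_dn) = (216.1304−117.8893)/(216.1304−117.8893) = 1.0000. V = [p*·216.1304 + (1−p*)·117.8893]/1.11 = 178.6202. B = V − Δ·S = 0.0000.
(1,0): S=80.5200. Δ = (V_up−V_dn)/(S_up−S_dn) = (96.2905−42.2739)/(97.4292−53.1432) = 1.2197. V = [p*·96.2905 + (1−p*)·42.2739]/1.11 = 77.9003. B = V − Δ·S = -20.3118.
(1,1): S=147.6200. Δ = (V_up−V_dn)/(S_up−S_dn) = (178.6202−96.2905)/(178.6202−97.4292) = 1.0140. V = [p*·178.6202 + (1−p*)·96.2905]/1.11 = 147.4335. B = V − Δ·S = -2.2569.
(0,0): S=122.0000. Δ = (V_up−V_dn)/(S_up−S_dn) = (147.4335−77.9003)/(147.6200−80.5200) = 1.0363. V = [p*·147.4335 + (1−p*)·77.9003]/1.11 = 121.4334. B = V − Δ·S = -4.9906.
Check: Δ(0,0)·S0 + B(0,0) = 121.4334 = V0.

(0,0): Delta=1.0363 Bond=-4.9906
(1,0): Delta=1.2197 Bond=-20.3118
(1,1): Delta=1.0140 Bond=-2.2569
(2,0): Delta=1.9622 Bond=-62.0017
(2,1): Delta=1.1297 Bond=-13.7782
(2,2): Delta=1.0000 Bond=0.0000
(3,0): Delta=0.0000 Bond=0.0000
(3,1): Delta=2.2000 Bond=-84.1156
(3,2): Delta=1.0000 Bond=0.0000
(3,3): Delta=1.0000 Bond=0.0000
V0=121.4334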